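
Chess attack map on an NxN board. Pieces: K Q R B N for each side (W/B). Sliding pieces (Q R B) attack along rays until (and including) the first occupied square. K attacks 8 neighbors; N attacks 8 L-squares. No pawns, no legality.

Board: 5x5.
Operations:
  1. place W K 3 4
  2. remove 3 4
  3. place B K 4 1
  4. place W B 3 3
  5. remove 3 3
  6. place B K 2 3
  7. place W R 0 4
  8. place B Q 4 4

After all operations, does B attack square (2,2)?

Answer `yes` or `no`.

Op 1: place WK@(3,4)
Op 2: remove (3,4)
Op 3: place BK@(4,1)
Op 4: place WB@(3,3)
Op 5: remove (3,3)
Op 6: place BK@(2,3)
Op 7: place WR@(0,4)
Op 8: place BQ@(4,4)
Per-piece attacks for B:
  BK@(2,3): attacks (2,4) (2,2) (3,3) (1,3) (3,4) (3,2) (1,4) (1,2)
  BK@(4,1): attacks (4,2) (4,0) (3,1) (3,2) (3,0)
  BQ@(4,4): attacks (4,3) (4,2) (4,1) (3,4) (2,4) (1,4) (0,4) (3,3) (2,2) (1,1) (0,0) [ray(0,-1) blocked at (4,1); ray(-1,0) blocked at (0,4)]
B attacks (2,2): yes

Answer: yes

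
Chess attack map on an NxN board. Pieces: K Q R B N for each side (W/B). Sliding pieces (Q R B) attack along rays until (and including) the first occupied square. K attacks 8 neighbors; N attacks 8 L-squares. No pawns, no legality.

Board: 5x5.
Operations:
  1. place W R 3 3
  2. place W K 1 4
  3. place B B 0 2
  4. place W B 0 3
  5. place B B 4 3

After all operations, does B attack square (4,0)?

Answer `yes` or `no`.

Answer: no

Derivation:
Op 1: place WR@(3,3)
Op 2: place WK@(1,4)
Op 3: place BB@(0,2)
Op 4: place WB@(0,3)
Op 5: place BB@(4,3)
Per-piece attacks for B:
  BB@(0,2): attacks (1,3) (2,4) (1,1) (2,0)
  BB@(4,3): attacks (3,4) (3,2) (2,1) (1,0)
B attacks (4,0): no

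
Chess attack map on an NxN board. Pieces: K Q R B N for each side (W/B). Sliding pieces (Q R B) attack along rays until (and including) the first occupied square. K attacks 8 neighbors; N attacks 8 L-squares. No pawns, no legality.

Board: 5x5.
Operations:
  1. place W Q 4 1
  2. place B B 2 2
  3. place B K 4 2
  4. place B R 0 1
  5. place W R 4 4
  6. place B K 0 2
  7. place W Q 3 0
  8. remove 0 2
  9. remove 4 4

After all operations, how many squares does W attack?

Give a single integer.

Op 1: place WQ@(4,1)
Op 2: place BB@(2,2)
Op 3: place BK@(4,2)
Op 4: place BR@(0,1)
Op 5: place WR@(4,4)
Op 6: place BK@(0,2)
Op 7: place WQ@(3,0)
Op 8: remove (0,2)
Op 9: remove (4,4)
Per-piece attacks for W:
  WQ@(3,0): attacks (3,1) (3,2) (3,3) (3,4) (4,0) (2,0) (1,0) (0,0) (4,1) (2,1) (1,2) (0,3) [ray(1,1) blocked at (4,1)]
  WQ@(4,1): attacks (4,2) (4,0) (3,1) (2,1) (1,1) (0,1) (3,2) (2,3) (1,4) (3,0) [ray(0,1) blocked at (4,2); ray(-1,0) blocked at (0,1); ray(-1,-1) blocked at (3,0)]
Union (18 distinct): (0,0) (0,1) (0,3) (1,0) (1,1) (1,2) (1,4) (2,0) (2,1) (2,3) (3,0) (3,1) (3,2) (3,3) (3,4) (4,0) (4,1) (4,2)

Answer: 18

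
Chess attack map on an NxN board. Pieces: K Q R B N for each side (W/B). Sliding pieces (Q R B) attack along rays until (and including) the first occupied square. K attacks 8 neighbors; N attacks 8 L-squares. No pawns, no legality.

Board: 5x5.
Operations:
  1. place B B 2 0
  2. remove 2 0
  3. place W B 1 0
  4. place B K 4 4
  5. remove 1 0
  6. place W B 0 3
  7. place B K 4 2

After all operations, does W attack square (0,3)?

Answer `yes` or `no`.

Op 1: place BB@(2,0)
Op 2: remove (2,0)
Op 3: place WB@(1,0)
Op 4: place BK@(4,4)
Op 5: remove (1,0)
Op 6: place WB@(0,3)
Op 7: place BK@(4,2)
Per-piece attacks for W:
  WB@(0,3): attacks (1,4) (1,2) (2,1) (3,0)
W attacks (0,3): no

Answer: no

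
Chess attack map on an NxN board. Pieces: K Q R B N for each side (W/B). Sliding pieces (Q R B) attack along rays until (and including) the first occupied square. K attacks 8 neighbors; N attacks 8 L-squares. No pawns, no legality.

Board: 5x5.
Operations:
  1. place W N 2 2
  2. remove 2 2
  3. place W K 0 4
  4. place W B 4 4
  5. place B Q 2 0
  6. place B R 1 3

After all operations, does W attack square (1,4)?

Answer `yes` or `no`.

Answer: yes

Derivation:
Op 1: place WN@(2,2)
Op 2: remove (2,2)
Op 3: place WK@(0,4)
Op 4: place WB@(4,4)
Op 5: place BQ@(2,0)
Op 6: place BR@(1,3)
Per-piece attacks for W:
  WK@(0,4): attacks (0,3) (1,4) (1,3)
  WB@(4,4): attacks (3,3) (2,2) (1,1) (0,0)
W attacks (1,4): yes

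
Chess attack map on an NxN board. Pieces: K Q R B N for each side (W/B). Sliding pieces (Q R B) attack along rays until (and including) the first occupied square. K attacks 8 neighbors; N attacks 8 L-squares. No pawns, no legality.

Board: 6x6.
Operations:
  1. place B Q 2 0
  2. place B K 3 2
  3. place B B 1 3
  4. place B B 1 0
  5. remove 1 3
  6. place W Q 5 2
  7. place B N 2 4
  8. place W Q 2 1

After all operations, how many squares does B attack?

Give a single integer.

Answer: 21

Derivation:
Op 1: place BQ@(2,0)
Op 2: place BK@(3,2)
Op 3: place BB@(1,3)
Op 4: place BB@(1,0)
Op 5: remove (1,3)
Op 6: place WQ@(5,2)
Op 7: place BN@(2,4)
Op 8: place WQ@(2,1)
Per-piece attacks for B:
  BB@(1,0): attacks (2,1) (0,1) [ray(1,1) blocked at (2,1)]
  BQ@(2,0): attacks (2,1) (3,0) (4,0) (5,0) (1,0) (3,1) (4,2) (5,3) (1,1) (0,2) [ray(0,1) blocked at (2,1); ray(-1,0) blocked at (1,0)]
  BN@(2,4): attacks (4,5) (0,5) (3,2) (4,3) (1,2) (0,3)
  BK@(3,2): attacks (3,3) (3,1) (4,2) (2,2) (4,3) (4,1) (2,3) (2,1)
Union (21 distinct): (0,1) (0,2) (0,3) (0,5) (1,0) (1,1) (1,2) (2,1) (2,2) (2,3) (3,0) (3,1) (3,2) (3,3) (4,0) (4,1) (4,2) (4,3) (4,5) (5,0) (5,3)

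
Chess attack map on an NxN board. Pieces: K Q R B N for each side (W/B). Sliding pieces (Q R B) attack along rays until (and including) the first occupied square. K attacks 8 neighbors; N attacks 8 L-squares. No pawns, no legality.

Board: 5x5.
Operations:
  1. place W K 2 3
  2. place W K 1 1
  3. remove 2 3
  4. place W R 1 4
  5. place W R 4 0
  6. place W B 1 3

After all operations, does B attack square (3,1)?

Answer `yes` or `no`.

Op 1: place WK@(2,3)
Op 2: place WK@(1,1)
Op 3: remove (2,3)
Op 4: place WR@(1,4)
Op 5: place WR@(4,0)
Op 6: place WB@(1,3)
Per-piece attacks for B:
B attacks (3,1): no

Answer: no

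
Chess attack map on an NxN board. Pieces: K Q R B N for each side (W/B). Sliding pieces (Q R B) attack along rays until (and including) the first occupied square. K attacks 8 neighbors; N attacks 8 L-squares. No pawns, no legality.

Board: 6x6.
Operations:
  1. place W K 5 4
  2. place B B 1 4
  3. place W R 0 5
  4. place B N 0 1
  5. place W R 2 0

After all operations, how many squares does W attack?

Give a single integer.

Answer: 21

Derivation:
Op 1: place WK@(5,4)
Op 2: place BB@(1,4)
Op 3: place WR@(0,5)
Op 4: place BN@(0,1)
Op 5: place WR@(2,0)
Per-piece attacks for W:
  WR@(0,5): attacks (0,4) (0,3) (0,2) (0,1) (1,5) (2,5) (3,5) (4,5) (5,5) [ray(0,-1) blocked at (0,1)]
  WR@(2,0): attacks (2,1) (2,2) (2,3) (2,4) (2,5) (3,0) (4,0) (5,0) (1,0) (0,0)
  WK@(5,4): attacks (5,5) (5,3) (4,4) (4,5) (4,3)
Union (21 distinct): (0,0) (0,1) (0,2) (0,3) (0,4) (1,0) (1,5) (2,1) (2,2) (2,3) (2,4) (2,5) (3,0) (3,5) (4,0) (4,3) (4,4) (4,5) (5,0) (5,3) (5,5)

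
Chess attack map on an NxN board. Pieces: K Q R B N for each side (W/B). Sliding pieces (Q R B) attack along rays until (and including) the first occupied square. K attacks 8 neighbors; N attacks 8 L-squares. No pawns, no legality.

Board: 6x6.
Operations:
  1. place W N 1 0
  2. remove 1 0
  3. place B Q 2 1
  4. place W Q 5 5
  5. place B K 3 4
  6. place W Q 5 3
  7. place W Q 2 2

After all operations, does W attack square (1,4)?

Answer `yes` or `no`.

Op 1: place WN@(1,0)
Op 2: remove (1,0)
Op 3: place BQ@(2,1)
Op 4: place WQ@(5,5)
Op 5: place BK@(3,4)
Op 6: place WQ@(5,3)
Op 7: place WQ@(2,2)
Per-piece attacks for W:
  WQ@(2,2): attacks (2,3) (2,4) (2,5) (2,1) (3,2) (4,2) (5,2) (1,2) (0,2) (3,3) (4,4) (5,5) (3,1) (4,0) (1,3) (0,4) (1,1) (0,0) [ray(0,-1) blocked at (2,1); ray(1,1) blocked at (5,5)]
  WQ@(5,3): attacks (5,4) (5,5) (5,2) (5,1) (5,0) (4,3) (3,3) (2,3) (1,3) (0,3) (4,4) (3,5) (4,2) (3,1) (2,0) [ray(0,1) blocked at (5,5)]
  WQ@(5,5): attacks (5,4) (5,3) (4,5) (3,5) (2,5) (1,5) (0,5) (4,4) (3,3) (2,2) [ray(0,-1) blocked at (5,3); ray(-1,-1) blocked at (2,2)]
W attacks (1,4): no

Answer: no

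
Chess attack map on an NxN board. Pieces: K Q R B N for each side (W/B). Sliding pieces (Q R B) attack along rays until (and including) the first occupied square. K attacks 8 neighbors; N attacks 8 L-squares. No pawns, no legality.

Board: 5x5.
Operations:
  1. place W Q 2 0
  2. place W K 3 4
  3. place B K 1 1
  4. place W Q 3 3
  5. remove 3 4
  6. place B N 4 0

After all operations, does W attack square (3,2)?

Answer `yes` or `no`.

Op 1: place WQ@(2,0)
Op 2: place WK@(3,4)
Op 3: place BK@(1,1)
Op 4: place WQ@(3,3)
Op 5: remove (3,4)
Op 6: place BN@(4,0)
Per-piece attacks for W:
  WQ@(2,0): attacks (2,1) (2,2) (2,3) (2,4) (3,0) (4,0) (1,0) (0,0) (3,1) (4,2) (1,1) [ray(1,0) blocked at (4,0); ray(-1,1) blocked at (1,1)]
  WQ@(3,3): attacks (3,4) (3,2) (3,1) (3,0) (4,3) (2,3) (1,3) (0,3) (4,4) (4,2) (2,4) (2,2) (1,1) [ray(-1,-1) blocked at (1,1)]
W attacks (3,2): yes

Answer: yes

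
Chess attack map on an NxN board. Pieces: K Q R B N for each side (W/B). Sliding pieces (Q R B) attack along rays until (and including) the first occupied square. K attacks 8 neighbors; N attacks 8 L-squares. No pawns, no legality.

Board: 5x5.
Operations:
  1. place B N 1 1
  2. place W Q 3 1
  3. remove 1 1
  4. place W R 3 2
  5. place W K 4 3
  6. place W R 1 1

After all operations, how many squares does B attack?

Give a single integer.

Answer: 0

Derivation:
Op 1: place BN@(1,1)
Op 2: place WQ@(3,1)
Op 3: remove (1,1)
Op 4: place WR@(3,2)
Op 5: place WK@(4,3)
Op 6: place WR@(1,1)
Per-piece attacks for B:
Union (0 distinct): (none)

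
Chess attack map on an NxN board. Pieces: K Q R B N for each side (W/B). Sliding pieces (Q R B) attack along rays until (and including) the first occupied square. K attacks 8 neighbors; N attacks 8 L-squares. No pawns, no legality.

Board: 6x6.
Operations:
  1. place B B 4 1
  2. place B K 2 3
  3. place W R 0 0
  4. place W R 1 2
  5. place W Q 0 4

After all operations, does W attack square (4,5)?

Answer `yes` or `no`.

Answer: no

Derivation:
Op 1: place BB@(4,1)
Op 2: place BK@(2,3)
Op 3: place WR@(0,0)
Op 4: place WR@(1,2)
Op 5: place WQ@(0,4)
Per-piece attacks for W:
  WR@(0,0): attacks (0,1) (0,2) (0,3) (0,4) (1,0) (2,0) (3,0) (4,0) (5,0) [ray(0,1) blocked at (0,4)]
  WQ@(0,4): attacks (0,5) (0,3) (0,2) (0,1) (0,0) (1,4) (2,4) (3,4) (4,4) (5,4) (1,5) (1,3) (2,2) (3,1) (4,0) [ray(0,-1) blocked at (0,0)]
  WR@(1,2): attacks (1,3) (1,4) (1,5) (1,1) (1,0) (2,2) (3,2) (4,2) (5,2) (0,2)
W attacks (4,5): no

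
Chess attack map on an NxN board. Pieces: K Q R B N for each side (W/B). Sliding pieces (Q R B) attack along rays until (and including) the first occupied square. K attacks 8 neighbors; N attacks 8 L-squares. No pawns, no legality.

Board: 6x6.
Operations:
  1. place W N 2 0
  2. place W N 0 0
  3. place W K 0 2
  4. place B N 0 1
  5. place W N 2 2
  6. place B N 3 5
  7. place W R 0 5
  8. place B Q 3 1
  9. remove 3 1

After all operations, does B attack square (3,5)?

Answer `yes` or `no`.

Op 1: place WN@(2,0)
Op 2: place WN@(0,0)
Op 3: place WK@(0,2)
Op 4: place BN@(0,1)
Op 5: place WN@(2,2)
Op 6: place BN@(3,5)
Op 7: place WR@(0,5)
Op 8: place BQ@(3,1)
Op 9: remove (3,1)
Per-piece attacks for B:
  BN@(0,1): attacks (1,3) (2,2) (2,0)
  BN@(3,5): attacks (4,3) (5,4) (2,3) (1,4)
B attacks (3,5): no

Answer: no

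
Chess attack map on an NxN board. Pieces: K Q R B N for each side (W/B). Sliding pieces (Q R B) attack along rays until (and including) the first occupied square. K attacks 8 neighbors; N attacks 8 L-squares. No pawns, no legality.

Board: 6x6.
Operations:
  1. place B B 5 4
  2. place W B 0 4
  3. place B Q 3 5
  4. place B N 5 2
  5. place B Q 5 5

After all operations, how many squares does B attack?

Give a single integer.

Op 1: place BB@(5,4)
Op 2: place WB@(0,4)
Op 3: place BQ@(3,5)
Op 4: place BN@(5,2)
Op 5: place BQ@(5,5)
Per-piece attacks for B:
  BQ@(3,5): attacks (3,4) (3,3) (3,2) (3,1) (3,0) (4,5) (5,5) (2,5) (1,5) (0,5) (4,4) (5,3) (2,4) (1,3) (0,2) [ray(1,0) blocked at (5,5)]
  BN@(5,2): attacks (4,4) (3,3) (4,0) (3,1)
  BB@(5,4): attacks (4,5) (4,3) (3,2) (2,1) (1,0)
  BQ@(5,5): attacks (5,4) (4,5) (3,5) (4,4) (3,3) (2,2) (1,1) (0,0) [ray(0,-1) blocked at (5,4); ray(-1,0) blocked at (3,5)]
Union (24 distinct): (0,0) (0,2) (0,5) (1,0) (1,1) (1,3) (1,5) (2,1) (2,2) (2,4) (2,5) (3,0) (3,1) (3,2) (3,3) (3,4) (3,5) (4,0) (4,3) (4,4) (4,5) (5,3) (5,4) (5,5)

Answer: 24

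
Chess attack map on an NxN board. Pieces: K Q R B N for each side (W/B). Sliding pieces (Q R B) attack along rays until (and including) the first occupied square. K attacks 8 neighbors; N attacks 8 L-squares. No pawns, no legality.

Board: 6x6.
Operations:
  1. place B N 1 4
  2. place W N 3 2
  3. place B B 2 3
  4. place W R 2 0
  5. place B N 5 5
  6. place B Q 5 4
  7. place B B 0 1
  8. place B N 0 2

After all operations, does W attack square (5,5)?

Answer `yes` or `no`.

Answer: no

Derivation:
Op 1: place BN@(1,4)
Op 2: place WN@(3,2)
Op 3: place BB@(2,3)
Op 4: place WR@(2,0)
Op 5: place BN@(5,5)
Op 6: place BQ@(5,4)
Op 7: place BB@(0,1)
Op 8: place BN@(0,2)
Per-piece attacks for W:
  WR@(2,0): attacks (2,1) (2,2) (2,3) (3,0) (4,0) (5,0) (1,0) (0,0) [ray(0,1) blocked at (2,3)]
  WN@(3,2): attacks (4,4) (5,3) (2,4) (1,3) (4,0) (5,1) (2,0) (1,1)
W attacks (5,5): no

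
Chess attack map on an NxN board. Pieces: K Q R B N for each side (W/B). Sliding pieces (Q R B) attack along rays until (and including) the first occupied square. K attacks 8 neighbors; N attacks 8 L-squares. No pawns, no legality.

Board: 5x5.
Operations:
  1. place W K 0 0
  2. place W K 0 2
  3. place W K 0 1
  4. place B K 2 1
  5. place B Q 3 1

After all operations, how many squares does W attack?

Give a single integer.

Answer: 8

Derivation:
Op 1: place WK@(0,0)
Op 2: place WK@(0,2)
Op 3: place WK@(0,1)
Op 4: place BK@(2,1)
Op 5: place BQ@(3,1)
Per-piece attacks for W:
  WK@(0,0): attacks (0,1) (1,0) (1,1)
  WK@(0,1): attacks (0,2) (0,0) (1,1) (1,2) (1,0)
  WK@(0,2): attacks (0,3) (0,1) (1,2) (1,3) (1,1)
Union (8 distinct): (0,0) (0,1) (0,2) (0,3) (1,0) (1,1) (1,2) (1,3)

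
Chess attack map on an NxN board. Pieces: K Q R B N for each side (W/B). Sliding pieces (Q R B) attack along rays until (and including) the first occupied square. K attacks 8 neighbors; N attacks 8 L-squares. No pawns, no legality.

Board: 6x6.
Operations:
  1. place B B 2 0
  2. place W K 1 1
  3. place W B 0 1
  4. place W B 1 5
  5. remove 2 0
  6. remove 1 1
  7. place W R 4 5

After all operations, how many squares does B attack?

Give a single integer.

Answer: 0

Derivation:
Op 1: place BB@(2,0)
Op 2: place WK@(1,1)
Op 3: place WB@(0,1)
Op 4: place WB@(1,5)
Op 5: remove (2,0)
Op 6: remove (1,1)
Op 7: place WR@(4,5)
Per-piece attacks for B:
Union (0 distinct): (none)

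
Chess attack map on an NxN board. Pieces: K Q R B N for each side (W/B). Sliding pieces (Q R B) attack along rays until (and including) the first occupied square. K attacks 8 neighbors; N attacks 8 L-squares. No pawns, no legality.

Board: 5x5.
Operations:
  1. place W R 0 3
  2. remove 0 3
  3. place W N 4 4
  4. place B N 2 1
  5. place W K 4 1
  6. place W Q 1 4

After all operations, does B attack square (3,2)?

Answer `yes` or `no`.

Answer: no

Derivation:
Op 1: place WR@(0,3)
Op 2: remove (0,3)
Op 3: place WN@(4,4)
Op 4: place BN@(2,1)
Op 5: place WK@(4,1)
Op 6: place WQ@(1,4)
Per-piece attacks for B:
  BN@(2,1): attacks (3,3) (4,2) (1,3) (0,2) (4,0) (0,0)
B attacks (3,2): no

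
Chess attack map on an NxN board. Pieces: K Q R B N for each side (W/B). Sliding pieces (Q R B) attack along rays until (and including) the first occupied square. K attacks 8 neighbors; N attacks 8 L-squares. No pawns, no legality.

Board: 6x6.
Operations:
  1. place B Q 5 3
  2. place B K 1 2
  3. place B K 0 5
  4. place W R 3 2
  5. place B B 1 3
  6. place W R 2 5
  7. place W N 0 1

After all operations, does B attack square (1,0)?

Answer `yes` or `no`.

Answer: no

Derivation:
Op 1: place BQ@(5,3)
Op 2: place BK@(1,2)
Op 3: place BK@(0,5)
Op 4: place WR@(3,2)
Op 5: place BB@(1,3)
Op 6: place WR@(2,5)
Op 7: place WN@(0,1)
Per-piece attacks for B:
  BK@(0,5): attacks (0,4) (1,5) (1,4)
  BK@(1,2): attacks (1,3) (1,1) (2,2) (0,2) (2,3) (2,1) (0,3) (0,1)
  BB@(1,3): attacks (2,4) (3,5) (2,2) (3,1) (4,0) (0,4) (0,2)
  BQ@(5,3): attacks (5,4) (5,5) (5,2) (5,1) (5,0) (4,3) (3,3) (2,3) (1,3) (4,4) (3,5) (4,2) (3,1) (2,0) [ray(-1,0) blocked at (1,3)]
B attacks (1,0): no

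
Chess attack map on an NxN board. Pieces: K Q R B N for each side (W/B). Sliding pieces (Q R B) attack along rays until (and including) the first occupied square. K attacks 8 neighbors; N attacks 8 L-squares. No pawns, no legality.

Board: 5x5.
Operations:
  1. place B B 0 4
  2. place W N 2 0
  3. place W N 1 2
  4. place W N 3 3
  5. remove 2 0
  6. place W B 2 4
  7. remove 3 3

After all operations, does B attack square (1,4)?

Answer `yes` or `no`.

Op 1: place BB@(0,4)
Op 2: place WN@(2,0)
Op 3: place WN@(1,2)
Op 4: place WN@(3,3)
Op 5: remove (2,0)
Op 6: place WB@(2,4)
Op 7: remove (3,3)
Per-piece attacks for B:
  BB@(0,4): attacks (1,3) (2,2) (3,1) (4,0)
B attacks (1,4): no

Answer: no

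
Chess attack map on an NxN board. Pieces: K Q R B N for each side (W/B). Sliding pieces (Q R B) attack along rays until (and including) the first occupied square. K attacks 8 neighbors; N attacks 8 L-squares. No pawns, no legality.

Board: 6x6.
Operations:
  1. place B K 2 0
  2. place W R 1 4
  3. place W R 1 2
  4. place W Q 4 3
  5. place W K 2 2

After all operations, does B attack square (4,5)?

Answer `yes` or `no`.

Answer: no

Derivation:
Op 1: place BK@(2,0)
Op 2: place WR@(1,4)
Op 3: place WR@(1,2)
Op 4: place WQ@(4,3)
Op 5: place WK@(2,2)
Per-piece attacks for B:
  BK@(2,0): attacks (2,1) (3,0) (1,0) (3,1) (1,1)
B attacks (4,5): no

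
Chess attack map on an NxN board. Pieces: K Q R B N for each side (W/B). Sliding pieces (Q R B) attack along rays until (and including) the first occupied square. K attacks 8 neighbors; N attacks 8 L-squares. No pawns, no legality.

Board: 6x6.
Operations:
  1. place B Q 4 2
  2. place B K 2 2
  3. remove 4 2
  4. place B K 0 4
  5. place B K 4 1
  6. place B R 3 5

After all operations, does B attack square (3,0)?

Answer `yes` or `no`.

Answer: yes

Derivation:
Op 1: place BQ@(4,2)
Op 2: place BK@(2,2)
Op 3: remove (4,2)
Op 4: place BK@(0,4)
Op 5: place BK@(4,1)
Op 6: place BR@(3,5)
Per-piece attacks for B:
  BK@(0,4): attacks (0,5) (0,3) (1,4) (1,5) (1,3)
  BK@(2,2): attacks (2,3) (2,1) (3,2) (1,2) (3,3) (3,1) (1,3) (1,1)
  BR@(3,5): attacks (3,4) (3,3) (3,2) (3,1) (3,0) (4,5) (5,5) (2,5) (1,5) (0,5)
  BK@(4,1): attacks (4,2) (4,0) (5,1) (3,1) (5,2) (5,0) (3,2) (3,0)
B attacks (3,0): yes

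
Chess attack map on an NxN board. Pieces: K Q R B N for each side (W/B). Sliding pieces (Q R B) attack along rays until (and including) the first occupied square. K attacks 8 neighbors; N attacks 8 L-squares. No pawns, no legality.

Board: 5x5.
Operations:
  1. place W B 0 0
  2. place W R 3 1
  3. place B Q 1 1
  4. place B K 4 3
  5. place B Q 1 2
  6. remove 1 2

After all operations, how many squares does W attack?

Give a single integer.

Op 1: place WB@(0,0)
Op 2: place WR@(3,1)
Op 3: place BQ@(1,1)
Op 4: place BK@(4,3)
Op 5: place BQ@(1,2)
Op 6: remove (1,2)
Per-piece attacks for W:
  WB@(0,0): attacks (1,1) [ray(1,1) blocked at (1,1)]
  WR@(3,1): attacks (3,2) (3,3) (3,4) (3,0) (4,1) (2,1) (1,1) [ray(-1,0) blocked at (1,1)]
Union (7 distinct): (1,1) (2,1) (3,0) (3,2) (3,3) (3,4) (4,1)

Answer: 7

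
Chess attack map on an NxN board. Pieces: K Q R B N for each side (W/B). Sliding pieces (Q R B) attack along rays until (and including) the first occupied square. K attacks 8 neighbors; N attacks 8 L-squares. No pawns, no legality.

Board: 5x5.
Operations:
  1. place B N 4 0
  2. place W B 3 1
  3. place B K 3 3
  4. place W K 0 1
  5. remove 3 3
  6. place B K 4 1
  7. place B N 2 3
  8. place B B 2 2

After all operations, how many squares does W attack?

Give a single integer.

Op 1: place BN@(4,0)
Op 2: place WB@(3,1)
Op 3: place BK@(3,3)
Op 4: place WK@(0,1)
Op 5: remove (3,3)
Op 6: place BK@(4,1)
Op 7: place BN@(2,3)
Op 8: place BB@(2,2)
Per-piece attacks for W:
  WK@(0,1): attacks (0,2) (0,0) (1,1) (1,2) (1,0)
  WB@(3,1): attacks (4,2) (4,0) (2,2) (2,0) [ray(1,-1) blocked at (4,0); ray(-1,1) blocked at (2,2)]
Union (9 distinct): (0,0) (0,2) (1,0) (1,1) (1,2) (2,0) (2,2) (4,0) (4,2)

Answer: 9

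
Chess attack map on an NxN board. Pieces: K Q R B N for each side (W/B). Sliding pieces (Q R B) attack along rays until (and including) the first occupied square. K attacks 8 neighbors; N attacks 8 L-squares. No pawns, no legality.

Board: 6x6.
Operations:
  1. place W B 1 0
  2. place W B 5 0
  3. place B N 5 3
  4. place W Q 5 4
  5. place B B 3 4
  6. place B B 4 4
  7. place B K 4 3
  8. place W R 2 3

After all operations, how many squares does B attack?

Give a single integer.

Op 1: place WB@(1,0)
Op 2: place WB@(5,0)
Op 3: place BN@(5,3)
Op 4: place WQ@(5,4)
Op 5: place BB@(3,4)
Op 6: place BB@(4,4)
Op 7: place BK@(4,3)
Op 8: place WR@(2,3)
Per-piece attacks for B:
  BB@(3,4): attacks (4,5) (4,3) (2,5) (2,3) [ray(1,-1) blocked at (4,3); ray(-1,-1) blocked at (2,3)]
  BK@(4,3): attacks (4,4) (4,2) (5,3) (3,3) (5,4) (5,2) (3,4) (3,2)
  BB@(4,4): attacks (5,5) (5,3) (3,5) (3,3) (2,2) (1,1) (0,0) [ray(1,-1) blocked at (5,3)]
  BN@(5,3): attacks (4,5) (3,4) (4,1) (3,2)
Union (18 distinct): (0,0) (1,1) (2,2) (2,3) (2,5) (3,2) (3,3) (3,4) (3,5) (4,1) (4,2) (4,3) (4,4) (4,5) (5,2) (5,3) (5,4) (5,5)

Answer: 18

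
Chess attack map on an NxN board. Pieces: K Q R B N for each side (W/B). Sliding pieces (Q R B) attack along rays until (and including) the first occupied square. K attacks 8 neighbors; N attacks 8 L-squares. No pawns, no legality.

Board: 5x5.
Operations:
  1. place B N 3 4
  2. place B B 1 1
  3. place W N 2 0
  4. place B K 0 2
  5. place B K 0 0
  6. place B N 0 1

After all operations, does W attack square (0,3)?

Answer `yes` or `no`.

Op 1: place BN@(3,4)
Op 2: place BB@(1,1)
Op 3: place WN@(2,0)
Op 4: place BK@(0,2)
Op 5: place BK@(0,0)
Op 6: place BN@(0,1)
Per-piece attacks for W:
  WN@(2,0): attacks (3,2) (4,1) (1,2) (0,1)
W attacks (0,3): no

Answer: no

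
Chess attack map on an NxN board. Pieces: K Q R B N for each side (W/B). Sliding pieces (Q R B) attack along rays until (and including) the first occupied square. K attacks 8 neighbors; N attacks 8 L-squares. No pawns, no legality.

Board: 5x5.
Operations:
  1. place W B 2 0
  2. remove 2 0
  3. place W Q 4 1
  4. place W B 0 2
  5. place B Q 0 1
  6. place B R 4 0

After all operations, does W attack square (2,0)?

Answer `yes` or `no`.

Answer: yes

Derivation:
Op 1: place WB@(2,0)
Op 2: remove (2,0)
Op 3: place WQ@(4,1)
Op 4: place WB@(0,2)
Op 5: place BQ@(0,1)
Op 6: place BR@(4,0)
Per-piece attacks for W:
  WB@(0,2): attacks (1,3) (2,4) (1,1) (2,0)
  WQ@(4,1): attacks (4,2) (4,3) (4,4) (4,0) (3,1) (2,1) (1,1) (0,1) (3,2) (2,3) (1,4) (3,0) [ray(0,-1) blocked at (4,0); ray(-1,0) blocked at (0,1)]
W attacks (2,0): yes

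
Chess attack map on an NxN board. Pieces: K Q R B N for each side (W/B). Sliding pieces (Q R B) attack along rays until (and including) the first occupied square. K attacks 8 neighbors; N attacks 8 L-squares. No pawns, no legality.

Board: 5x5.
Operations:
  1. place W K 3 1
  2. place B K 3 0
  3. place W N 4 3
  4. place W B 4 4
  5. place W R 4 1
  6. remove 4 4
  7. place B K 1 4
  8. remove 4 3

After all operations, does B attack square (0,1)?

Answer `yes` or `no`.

Answer: no

Derivation:
Op 1: place WK@(3,1)
Op 2: place BK@(3,0)
Op 3: place WN@(4,3)
Op 4: place WB@(4,4)
Op 5: place WR@(4,1)
Op 6: remove (4,4)
Op 7: place BK@(1,4)
Op 8: remove (4,3)
Per-piece attacks for B:
  BK@(1,4): attacks (1,3) (2,4) (0,4) (2,3) (0,3)
  BK@(3,0): attacks (3,1) (4,0) (2,0) (4,1) (2,1)
B attacks (0,1): no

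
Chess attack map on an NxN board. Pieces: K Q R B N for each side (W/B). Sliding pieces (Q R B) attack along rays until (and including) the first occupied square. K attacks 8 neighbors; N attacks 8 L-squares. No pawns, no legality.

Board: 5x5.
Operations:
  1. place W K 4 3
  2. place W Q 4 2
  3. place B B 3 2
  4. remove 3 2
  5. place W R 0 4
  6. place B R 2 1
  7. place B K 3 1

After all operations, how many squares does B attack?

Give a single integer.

Answer: 13

Derivation:
Op 1: place WK@(4,3)
Op 2: place WQ@(4,2)
Op 3: place BB@(3,2)
Op 4: remove (3,2)
Op 5: place WR@(0,4)
Op 6: place BR@(2,1)
Op 7: place BK@(3,1)
Per-piece attacks for B:
  BR@(2,1): attacks (2,2) (2,3) (2,4) (2,0) (3,1) (1,1) (0,1) [ray(1,0) blocked at (3,1)]
  BK@(3,1): attacks (3,2) (3,0) (4,1) (2,1) (4,2) (4,0) (2,2) (2,0)
Union (13 distinct): (0,1) (1,1) (2,0) (2,1) (2,2) (2,3) (2,4) (3,0) (3,1) (3,2) (4,0) (4,1) (4,2)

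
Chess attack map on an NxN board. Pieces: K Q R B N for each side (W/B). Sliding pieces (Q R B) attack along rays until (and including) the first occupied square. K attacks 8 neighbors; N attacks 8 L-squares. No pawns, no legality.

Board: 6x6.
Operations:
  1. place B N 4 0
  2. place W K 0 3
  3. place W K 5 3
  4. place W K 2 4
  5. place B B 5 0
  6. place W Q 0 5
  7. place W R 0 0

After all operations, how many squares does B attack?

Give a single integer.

Op 1: place BN@(4,0)
Op 2: place WK@(0,3)
Op 3: place WK@(5,3)
Op 4: place WK@(2,4)
Op 5: place BB@(5,0)
Op 6: place WQ@(0,5)
Op 7: place WR@(0,0)
Per-piece attacks for B:
  BN@(4,0): attacks (5,2) (3,2) (2,1)
  BB@(5,0): attacks (4,1) (3,2) (2,3) (1,4) (0,5) [ray(-1,1) blocked at (0,5)]
Union (7 distinct): (0,5) (1,4) (2,1) (2,3) (3,2) (4,1) (5,2)

Answer: 7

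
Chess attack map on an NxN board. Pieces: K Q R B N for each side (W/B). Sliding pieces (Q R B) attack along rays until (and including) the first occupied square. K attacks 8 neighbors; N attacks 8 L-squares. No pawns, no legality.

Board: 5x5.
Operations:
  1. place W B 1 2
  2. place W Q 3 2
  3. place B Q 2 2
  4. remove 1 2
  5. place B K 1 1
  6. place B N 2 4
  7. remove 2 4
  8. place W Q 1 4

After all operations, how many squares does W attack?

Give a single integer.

Op 1: place WB@(1,2)
Op 2: place WQ@(3,2)
Op 3: place BQ@(2,2)
Op 4: remove (1,2)
Op 5: place BK@(1,1)
Op 6: place BN@(2,4)
Op 7: remove (2,4)
Op 8: place WQ@(1,4)
Per-piece attacks for W:
  WQ@(1,4): attacks (1,3) (1,2) (1,1) (2,4) (3,4) (4,4) (0,4) (2,3) (3,2) (0,3) [ray(0,-1) blocked at (1,1); ray(1,-1) blocked at (3,2)]
  WQ@(3,2): attacks (3,3) (3,4) (3,1) (3,0) (4,2) (2,2) (4,3) (4,1) (2,3) (1,4) (2,1) (1,0) [ray(-1,0) blocked at (2,2); ray(-1,1) blocked at (1,4)]
Union (20 distinct): (0,3) (0,4) (1,0) (1,1) (1,2) (1,3) (1,4) (2,1) (2,2) (2,3) (2,4) (3,0) (3,1) (3,2) (3,3) (3,4) (4,1) (4,2) (4,3) (4,4)

Answer: 20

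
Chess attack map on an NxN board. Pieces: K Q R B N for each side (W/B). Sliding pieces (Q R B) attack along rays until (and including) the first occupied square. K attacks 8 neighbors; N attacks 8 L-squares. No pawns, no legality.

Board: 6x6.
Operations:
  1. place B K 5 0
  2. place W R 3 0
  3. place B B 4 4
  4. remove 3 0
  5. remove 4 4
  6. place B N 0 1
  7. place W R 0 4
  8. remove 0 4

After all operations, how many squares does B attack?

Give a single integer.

Op 1: place BK@(5,0)
Op 2: place WR@(3,0)
Op 3: place BB@(4,4)
Op 4: remove (3,0)
Op 5: remove (4,4)
Op 6: place BN@(0,1)
Op 7: place WR@(0,4)
Op 8: remove (0,4)
Per-piece attacks for B:
  BN@(0,1): attacks (1,3) (2,2) (2,0)
  BK@(5,0): attacks (5,1) (4,0) (4,1)
Union (6 distinct): (1,3) (2,0) (2,2) (4,0) (4,1) (5,1)

Answer: 6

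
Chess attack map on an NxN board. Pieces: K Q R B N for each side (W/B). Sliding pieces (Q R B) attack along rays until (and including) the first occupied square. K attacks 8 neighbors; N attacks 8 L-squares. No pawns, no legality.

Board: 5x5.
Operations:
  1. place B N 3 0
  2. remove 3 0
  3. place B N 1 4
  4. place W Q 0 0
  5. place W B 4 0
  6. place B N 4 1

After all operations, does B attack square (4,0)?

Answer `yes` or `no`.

Op 1: place BN@(3,0)
Op 2: remove (3,0)
Op 3: place BN@(1,4)
Op 4: place WQ@(0,0)
Op 5: place WB@(4,0)
Op 6: place BN@(4,1)
Per-piece attacks for B:
  BN@(1,4): attacks (2,2) (3,3) (0,2)
  BN@(4,1): attacks (3,3) (2,2) (2,0)
B attacks (4,0): no

Answer: no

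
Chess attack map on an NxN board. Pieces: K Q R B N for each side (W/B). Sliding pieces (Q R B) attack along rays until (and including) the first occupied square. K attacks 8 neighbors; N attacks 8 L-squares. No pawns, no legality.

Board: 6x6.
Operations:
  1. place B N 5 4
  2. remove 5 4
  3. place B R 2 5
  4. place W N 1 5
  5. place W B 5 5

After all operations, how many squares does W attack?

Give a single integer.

Answer: 8

Derivation:
Op 1: place BN@(5,4)
Op 2: remove (5,4)
Op 3: place BR@(2,5)
Op 4: place WN@(1,5)
Op 5: place WB@(5,5)
Per-piece attacks for W:
  WN@(1,5): attacks (2,3) (3,4) (0,3)
  WB@(5,5): attacks (4,4) (3,3) (2,2) (1,1) (0,0)
Union (8 distinct): (0,0) (0,3) (1,1) (2,2) (2,3) (3,3) (3,4) (4,4)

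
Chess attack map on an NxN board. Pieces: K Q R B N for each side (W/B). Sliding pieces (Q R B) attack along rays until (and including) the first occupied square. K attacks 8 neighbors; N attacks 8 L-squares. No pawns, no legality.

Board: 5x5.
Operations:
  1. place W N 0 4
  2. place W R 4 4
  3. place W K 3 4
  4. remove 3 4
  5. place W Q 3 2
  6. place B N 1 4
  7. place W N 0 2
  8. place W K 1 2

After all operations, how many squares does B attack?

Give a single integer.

Op 1: place WN@(0,4)
Op 2: place WR@(4,4)
Op 3: place WK@(3,4)
Op 4: remove (3,4)
Op 5: place WQ@(3,2)
Op 6: place BN@(1,4)
Op 7: place WN@(0,2)
Op 8: place WK@(1,2)
Per-piece attacks for B:
  BN@(1,4): attacks (2,2) (3,3) (0,2)
Union (3 distinct): (0,2) (2,2) (3,3)

Answer: 3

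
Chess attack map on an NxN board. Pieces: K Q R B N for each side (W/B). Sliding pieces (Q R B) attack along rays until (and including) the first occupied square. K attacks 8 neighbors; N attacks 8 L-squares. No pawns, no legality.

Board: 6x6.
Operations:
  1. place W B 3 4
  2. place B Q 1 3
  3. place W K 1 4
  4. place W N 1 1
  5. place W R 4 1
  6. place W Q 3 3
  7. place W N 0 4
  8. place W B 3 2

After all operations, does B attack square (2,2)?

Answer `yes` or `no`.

Op 1: place WB@(3,4)
Op 2: place BQ@(1,3)
Op 3: place WK@(1,4)
Op 4: place WN@(1,1)
Op 5: place WR@(4,1)
Op 6: place WQ@(3,3)
Op 7: place WN@(0,4)
Op 8: place WB@(3,2)
Per-piece attacks for B:
  BQ@(1,3): attacks (1,4) (1,2) (1,1) (2,3) (3,3) (0,3) (2,4) (3,5) (2,2) (3,1) (4,0) (0,4) (0,2) [ray(0,1) blocked at (1,4); ray(0,-1) blocked at (1,1); ray(1,0) blocked at (3,3); ray(-1,1) blocked at (0,4)]
B attacks (2,2): yes

Answer: yes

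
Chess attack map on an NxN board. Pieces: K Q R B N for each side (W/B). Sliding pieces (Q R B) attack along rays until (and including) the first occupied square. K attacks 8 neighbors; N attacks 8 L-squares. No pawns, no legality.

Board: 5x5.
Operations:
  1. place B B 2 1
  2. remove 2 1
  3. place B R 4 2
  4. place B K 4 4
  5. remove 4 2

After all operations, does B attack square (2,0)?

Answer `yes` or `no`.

Answer: no

Derivation:
Op 1: place BB@(2,1)
Op 2: remove (2,1)
Op 3: place BR@(4,2)
Op 4: place BK@(4,4)
Op 5: remove (4,2)
Per-piece attacks for B:
  BK@(4,4): attacks (4,3) (3,4) (3,3)
B attacks (2,0): no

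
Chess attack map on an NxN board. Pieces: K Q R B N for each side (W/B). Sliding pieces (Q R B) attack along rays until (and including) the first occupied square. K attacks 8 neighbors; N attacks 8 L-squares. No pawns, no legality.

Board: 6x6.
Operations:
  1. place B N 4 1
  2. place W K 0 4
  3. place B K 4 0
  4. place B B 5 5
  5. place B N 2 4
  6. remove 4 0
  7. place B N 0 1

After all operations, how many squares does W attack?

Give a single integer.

Op 1: place BN@(4,1)
Op 2: place WK@(0,4)
Op 3: place BK@(4,0)
Op 4: place BB@(5,5)
Op 5: place BN@(2,4)
Op 6: remove (4,0)
Op 7: place BN@(0,1)
Per-piece attacks for W:
  WK@(0,4): attacks (0,5) (0,3) (1,4) (1,5) (1,3)
Union (5 distinct): (0,3) (0,5) (1,3) (1,4) (1,5)

Answer: 5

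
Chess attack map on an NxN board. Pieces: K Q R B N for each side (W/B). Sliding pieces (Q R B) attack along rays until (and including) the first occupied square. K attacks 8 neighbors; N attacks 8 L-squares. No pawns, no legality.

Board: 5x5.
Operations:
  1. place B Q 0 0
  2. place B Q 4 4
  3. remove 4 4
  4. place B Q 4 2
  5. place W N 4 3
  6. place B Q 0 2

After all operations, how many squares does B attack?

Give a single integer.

Op 1: place BQ@(0,0)
Op 2: place BQ@(4,4)
Op 3: remove (4,4)
Op 4: place BQ@(4,2)
Op 5: place WN@(4,3)
Op 6: place BQ@(0,2)
Per-piece attacks for B:
  BQ@(0,0): attacks (0,1) (0,2) (1,0) (2,0) (3,0) (4,0) (1,1) (2,2) (3,3) (4,4) [ray(0,1) blocked at (0,2)]
  BQ@(0,2): attacks (0,3) (0,4) (0,1) (0,0) (1,2) (2,2) (3,2) (4,2) (1,3) (2,4) (1,1) (2,0) [ray(0,-1) blocked at (0,0); ray(1,0) blocked at (4,2)]
  BQ@(4,2): attacks (4,3) (4,1) (4,0) (3,2) (2,2) (1,2) (0,2) (3,3) (2,4) (3,1) (2,0) [ray(0,1) blocked at (4,3); ray(-1,0) blocked at (0,2)]
Union (21 distinct): (0,0) (0,1) (0,2) (0,3) (0,4) (1,0) (1,1) (1,2) (1,3) (2,0) (2,2) (2,4) (3,0) (3,1) (3,2) (3,3) (4,0) (4,1) (4,2) (4,3) (4,4)

Answer: 21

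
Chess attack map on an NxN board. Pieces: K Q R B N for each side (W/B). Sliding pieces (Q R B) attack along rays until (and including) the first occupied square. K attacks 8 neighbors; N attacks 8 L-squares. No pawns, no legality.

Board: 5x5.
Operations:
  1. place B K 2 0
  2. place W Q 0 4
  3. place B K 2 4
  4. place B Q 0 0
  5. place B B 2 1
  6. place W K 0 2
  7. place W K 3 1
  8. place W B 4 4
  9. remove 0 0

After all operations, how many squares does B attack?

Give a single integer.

Op 1: place BK@(2,0)
Op 2: place WQ@(0,4)
Op 3: place BK@(2,4)
Op 4: place BQ@(0,0)
Op 5: place BB@(2,1)
Op 6: place WK@(0,2)
Op 7: place WK@(3,1)
Op 8: place WB@(4,4)
Op 9: remove (0,0)
Per-piece attacks for B:
  BK@(2,0): attacks (2,1) (3,0) (1,0) (3,1) (1,1)
  BB@(2,1): attacks (3,2) (4,3) (3,0) (1,2) (0,3) (1,0)
  BK@(2,4): attacks (2,3) (3,4) (1,4) (3,3) (1,3)
Union (14 distinct): (0,3) (1,0) (1,1) (1,2) (1,3) (1,4) (2,1) (2,3) (3,0) (3,1) (3,2) (3,3) (3,4) (4,3)

Answer: 14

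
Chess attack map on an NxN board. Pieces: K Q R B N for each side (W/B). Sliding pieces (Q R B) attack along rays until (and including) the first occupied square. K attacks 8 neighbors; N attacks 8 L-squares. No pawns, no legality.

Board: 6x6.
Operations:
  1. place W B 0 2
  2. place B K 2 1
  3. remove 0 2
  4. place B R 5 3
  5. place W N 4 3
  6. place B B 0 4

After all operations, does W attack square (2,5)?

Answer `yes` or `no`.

Answer: no

Derivation:
Op 1: place WB@(0,2)
Op 2: place BK@(2,1)
Op 3: remove (0,2)
Op 4: place BR@(5,3)
Op 5: place WN@(4,3)
Op 6: place BB@(0,4)
Per-piece attacks for W:
  WN@(4,3): attacks (5,5) (3,5) (2,4) (5,1) (3,1) (2,2)
W attacks (2,5): no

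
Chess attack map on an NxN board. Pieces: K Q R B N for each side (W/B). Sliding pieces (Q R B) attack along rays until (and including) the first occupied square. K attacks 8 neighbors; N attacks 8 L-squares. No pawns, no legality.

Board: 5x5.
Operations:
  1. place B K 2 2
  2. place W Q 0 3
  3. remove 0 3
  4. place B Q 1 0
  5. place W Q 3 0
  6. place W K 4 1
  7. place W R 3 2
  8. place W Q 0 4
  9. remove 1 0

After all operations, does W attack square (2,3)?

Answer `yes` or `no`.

Op 1: place BK@(2,2)
Op 2: place WQ@(0,3)
Op 3: remove (0,3)
Op 4: place BQ@(1,0)
Op 5: place WQ@(3,0)
Op 6: place WK@(4,1)
Op 7: place WR@(3,2)
Op 8: place WQ@(0,4)
Op 9: remove (1,0)
Per-piece attacks for W:
  WQ@(0,4): attacks (0,3) (0,2) (0,1) (0,0) (1,4) (2,4) (3,4) (4,4) (1,3) (2,2) [ray(1,-1) blocked at (2,2)]
  WQ@(3,0): attacks (3,1) (3,2) (4,0) (2,0) (1,0) (0,0) (4,1) (2,1) (1,2) (0,3) [ray(0,1) blocked at (3,2); ray(1,1) blocked at (4,1)]
  WR@(3,2): attacks (3,3) (3,4) (3,1) (3,0) (4,2) (2,2) [ray(0,-1) blocked at (3,0); ray(-1,0) blocked at (2,2)]
  WK@(4,1): attacks (4,2) (4,0) (3,1) (3,2) (3,0)
W attacks (2,3): no

Answer: no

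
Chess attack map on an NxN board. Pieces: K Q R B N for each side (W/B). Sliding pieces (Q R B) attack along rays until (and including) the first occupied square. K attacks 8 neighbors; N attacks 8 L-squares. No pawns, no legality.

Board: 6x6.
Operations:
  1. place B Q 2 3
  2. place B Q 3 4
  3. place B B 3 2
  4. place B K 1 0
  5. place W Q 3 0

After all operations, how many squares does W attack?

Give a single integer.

Answer: 11

Derivation:
Op 1: place BQ@(2,3)
Op 2: place BQ@(3,4)
Op 3: place BB@(3,2)
Op 4: place BK@(1,0)
Op 5: place WQ@(3,0)
Per-piece attacks for W:
  WQ@(3,0): attacks (3,1) (3,2) (4,0) (5,0) (2,0) (1,0) (4,1) (5,2) (2,1) (1,2) (0,3) [ray(0,1) blocked at (3,2); ray(-1,0) blocked at (1,0)]
Union (11 distinct): (0,3) (1,0) (1,2) (2,0) (2,1) (3,1) (3,2) (4,0) (4,1) (5,0) (5,2)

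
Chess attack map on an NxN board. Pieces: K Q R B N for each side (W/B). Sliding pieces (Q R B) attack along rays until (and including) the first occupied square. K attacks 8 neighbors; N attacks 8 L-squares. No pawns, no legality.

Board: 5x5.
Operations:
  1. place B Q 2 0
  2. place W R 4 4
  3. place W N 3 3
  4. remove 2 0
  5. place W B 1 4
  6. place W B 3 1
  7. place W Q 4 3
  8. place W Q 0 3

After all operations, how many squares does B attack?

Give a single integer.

Op 1: place BQ@(2,0)
Op 2: place WR@(4,4)
Op 3: place WN@(3,3)
Op 4: remove (2,0)
Op 5: place WB@(1,4)
Op 6: place WB@(3,1)
Op 7: place WQ@(4,3)
Op 8: place WQ@(0,3)
Per-piece attacks for B:
Union (0 distinct): (none)

Answer: 0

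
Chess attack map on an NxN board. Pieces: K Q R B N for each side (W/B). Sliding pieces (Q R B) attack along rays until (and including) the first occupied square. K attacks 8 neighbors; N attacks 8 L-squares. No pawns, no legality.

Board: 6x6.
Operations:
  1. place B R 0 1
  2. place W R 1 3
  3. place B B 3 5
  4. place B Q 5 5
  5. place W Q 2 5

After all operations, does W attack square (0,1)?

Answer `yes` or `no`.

Answer: no

Derivation:
Op 1: place BR@(0,1)
Op 2: place WR@(1,3)
Op 3: place BB@(3,5)
Op 4: place BQ@(5,5)
Op 5: place WQ@(2,5)
Per-piece attacks for W:
  WR@(1,3): attacks (1,4) (1,5) (1,2) (1,1) (1,0) (2,3) (3,3) (4,3) (5,3) (0,3)
  WQ@(2,5): attacks (2,4) (2,3) (2,2) (2,1) (2,0) (3,5) (1,5) (0,5) (3,4) (4,3) (5,2) (1,4) (0,3) [ray(1,0) blocked at (3,5)]
W attacks (0,1): no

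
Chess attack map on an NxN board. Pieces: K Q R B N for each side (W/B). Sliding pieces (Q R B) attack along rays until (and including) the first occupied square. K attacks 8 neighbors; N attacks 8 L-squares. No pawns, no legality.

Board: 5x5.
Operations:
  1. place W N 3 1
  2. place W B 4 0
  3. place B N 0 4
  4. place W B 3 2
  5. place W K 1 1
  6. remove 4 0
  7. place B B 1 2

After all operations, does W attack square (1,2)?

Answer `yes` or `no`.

Op 1: place WN@(3,1)
Op 2: place WB@(4,0)
Op 3: place BN@(0,4)
Op 4: place WB@(3,2)
Op 5: place WK@(1,1)
Op 6: remove (4,0)
Op 7: place BB@(1,2)
Per-piece attacks for W:
  WK@(1,1): attacks (1,2) (1,0) (2,1) (0,1) (2,2) (2,0) (0,2) (0,0)
  WN@(3,1): attacks (4,3) (2,3) (1,2) (1,0)
  WB@(3,2): attacks (4,3) (4,1) (2,3) (1,4) (2,1) (1,0)
W attacks (1,2): yes

Answer: yes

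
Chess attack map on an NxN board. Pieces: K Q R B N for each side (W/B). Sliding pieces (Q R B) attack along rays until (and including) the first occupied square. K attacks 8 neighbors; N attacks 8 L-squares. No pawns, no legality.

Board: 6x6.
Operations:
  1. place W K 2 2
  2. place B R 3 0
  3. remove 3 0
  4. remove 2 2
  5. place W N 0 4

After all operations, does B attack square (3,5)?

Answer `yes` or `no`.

Op 1: place WK@(2,2)
Op 2: place BR@(3,0)
Op 3: remove (3,0)
Op 4: remove (2,2)
Op 5: place WN@(0,4)
Per-piece attacks for B:
B attacks (3,5): no

Answer: no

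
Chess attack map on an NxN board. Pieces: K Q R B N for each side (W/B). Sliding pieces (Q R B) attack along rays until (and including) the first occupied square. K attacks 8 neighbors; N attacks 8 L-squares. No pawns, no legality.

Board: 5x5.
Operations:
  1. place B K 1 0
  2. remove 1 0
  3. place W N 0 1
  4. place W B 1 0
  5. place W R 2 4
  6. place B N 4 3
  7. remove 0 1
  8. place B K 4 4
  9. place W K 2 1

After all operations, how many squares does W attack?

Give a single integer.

Answer: 15

Derivation:
Op 1: place BK@(1,0)
Op 2: remove (1,0)
Op 3: place WN@(0,1)
Op 4: place WB@(1,0)
Op 5: place WR@(2,4)
Op 6: place BN@(4,3)
Op 7: remove (0,1)
Op 8: place BK@(4,4)
Op 9: place WK@(2,1)
Per-piece attacks for W:
  WB@(1,0): attacks (2,1) (0,1) [ray(1,1) blocked at (2,1)]
  WK@(2,1): attacks (2,2) (2,0) (3,1) (1,1) (3,2) (3,0) (1,2) (1,0)
  WR@(2,4): attacks (2,3) (2,2) (2,1) (3,4) (4,4) (1,4) (0,4) [ray(0,-1) blocked at (2,1); ray(1,0) blocked at (4,4)]
Union (15 distinct): (0,1) (0,4) (1,0) (1,1) (1,2) (1,4) (2,0) (2,1) (2,2) (2,3) (3,0) (3,1) (3,2) (3,4) (4,4)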